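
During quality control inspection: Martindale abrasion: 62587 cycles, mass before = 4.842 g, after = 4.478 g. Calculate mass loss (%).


Formula: Mass loss% = ((m_before - m_after) / m_before) * 100
Step 1: Mass loss = 4.842 - 4.478 = 0.364 g
Step 2: Ratio = 0.364 / 4.842 = 0.0751755
Step 3: Mass loss% = 0.0751755 * 100 = 7.51755% ≈ 7.52%

7.52%


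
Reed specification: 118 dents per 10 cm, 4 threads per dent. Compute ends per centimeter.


Formula: EPC = (dents per 10 cm * ends per dent) / 10
Step 1: Total ends per 10 cm = 118 * 4 = 472
Step 2: EPC = 472 / 10 = 47.2 ends/cm

47.2 ends/cm


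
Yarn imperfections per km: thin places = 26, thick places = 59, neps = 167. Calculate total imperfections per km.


Formula: Total = thin places + thick places + neps
Total = 26 + 59 + 167
Total = 252 imperfections/km

252 imperfections/km


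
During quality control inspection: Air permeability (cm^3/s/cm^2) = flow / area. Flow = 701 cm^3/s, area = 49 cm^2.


Formula: Air Permeability = Airflow / Test Area
AP = 701 cm^3/s / 49 cm^2
AP = 14.3 cm^3/s/cm^2

14.3 cm^3/s/cm^2


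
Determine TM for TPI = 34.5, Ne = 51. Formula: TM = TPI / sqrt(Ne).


Formula: TM = TPI / sqrt(Ne)
Step 1: sqrt(Ne) = sqrt(51) = 7.1414
Step 2: TM = 34.5 / 7.1414 = 4.83

4.83 TM


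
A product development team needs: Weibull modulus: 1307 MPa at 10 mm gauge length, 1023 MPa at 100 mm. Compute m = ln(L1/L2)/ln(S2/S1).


Formula: m = ln(L1/L2) / ln(S2/S1)
Step 1: ln(L1/L2) = ln(10/100) = -2.30259
Step 2: S2/S1 = 1023/1307 = 0.78271
Step 3: ln(S2/S1) = ln(0.78271) = -0.24499
Step 4: m = -2.30259 / -0.24499 = 9.40

9.40 (Weibull m)


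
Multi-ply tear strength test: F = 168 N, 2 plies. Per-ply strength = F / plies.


Formula: Per-ply strength = Total force / Number of plies
Per-ply = 168 N / 2
Per-ply = 84 N

84 N


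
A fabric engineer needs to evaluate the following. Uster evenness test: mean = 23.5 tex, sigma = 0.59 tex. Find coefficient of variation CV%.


Formula: CV% = (standard deviation / mean) * 100
Step 1: Ratio = 0.59 / 23.5 = 0.025106
Step 2: CV% = 0.025106 * 100 = 2.5106% ≈ 2.5%

2.5%


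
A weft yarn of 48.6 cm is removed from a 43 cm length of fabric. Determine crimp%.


Formula: Crimp% = ((L_yarn - L_fabric) / L_fabric) * 100
Step 1: Extension = 48.6 - 43 = 5.6 cm
Step 2: Crimp% = (5.6 / 43) * 100
Step 3: Crimp% = 0.130233 * 100 = 13.0233% ≈ 13.0%

13.0%


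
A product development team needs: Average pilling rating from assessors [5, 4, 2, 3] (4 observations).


Formula: Mean = sum / count
Sum = 5 + 4 + 2 + 3 = 14
Mean = 14 / 4 = 3.5

3.5


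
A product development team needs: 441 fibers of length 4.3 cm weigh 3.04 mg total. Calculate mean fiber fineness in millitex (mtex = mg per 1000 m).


Formula: fineness (mtex) = mass (mg) / total length (km) = (mass_mg / total_length_m) * 1000
Step 1: Convert fiber length: 4.3 cm = 0.043 m
Step 2: Total fiber length = 441 * 0.043 = 18.963 m
Step 3: Linear density = 3.04 mg / 18.963 m = 0.1603 mg/m
Step 4: fineness = 0.1603 * 1000 = 160.3 mtex

160.3 mtex


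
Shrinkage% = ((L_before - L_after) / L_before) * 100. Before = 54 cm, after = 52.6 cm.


Formula: Shrinkage% = ((L_before - L_after) / L_before) * 100
Step 1: Shrinkage = 54 - 52.6 = 1.4 cm
Step 2: Shrinkage% = (1.4 / 54) * 100
Step 3: Shrinkage% = 0.025926 * 100 = 2.5926% ≈ 2.6%

2.6%


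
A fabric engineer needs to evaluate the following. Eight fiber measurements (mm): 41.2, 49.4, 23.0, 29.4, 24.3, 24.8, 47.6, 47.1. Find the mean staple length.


Formula: Mean = sum of lengths / count
Sum = 41.2 + 49.4 + 23.0 + 29.4 + 24.3 + 24.8 + 47.6 + 47.1
Sum = 286.8 mm
Mean = 286.8 / 8 = 35.85 mm

35.85 mm


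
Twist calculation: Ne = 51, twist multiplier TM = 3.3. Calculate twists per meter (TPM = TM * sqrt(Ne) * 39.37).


Formula: TPM = TM * sqrt(Ne) * 39.37
Step 1: sqrt(Ne) = sqrt(51) = 7.1414
Step 2: TM * sqrt(Ne) = 3.3 * 7.1414 = 23.5666
Step 3: TPM = 23.5666 * 39.37 = 928 twists/m

928 twists/m


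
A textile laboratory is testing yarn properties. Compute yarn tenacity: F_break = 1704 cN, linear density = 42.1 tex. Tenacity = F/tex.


Formula: Tenacity = Breaking force / Linear density
Tenacity = 1704 cN / 42.1 tex
Tenacity = 40.48 cN/tex

40.48 cN/tex


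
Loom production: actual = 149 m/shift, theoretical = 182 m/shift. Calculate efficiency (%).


Formula: Efficiency% = (Actual output / Theoretical output) * 100
Efficiency% = (149 / 182) * 100
Efficiency% = 0.818681 * 100 = 81.8681% ≈ 81.9%

81.9%


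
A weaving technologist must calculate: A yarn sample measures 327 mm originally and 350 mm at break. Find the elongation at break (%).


Formula: Elongation (%) = ((L_break - L0) / L0) * 100
Step 1: Extension = 350 - 327 = 23 mm
Step 2: Elongation = (23 / 327) * 100
Step 3: Elongation = 0.070336 * 100 = 7.0336% ≈ 7.0%

7.0%


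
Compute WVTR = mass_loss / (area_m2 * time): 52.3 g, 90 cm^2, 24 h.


Formula: WVTR = mass_loss / (area * time)
Step 1: Convert area: 90 cm^2 = 0.009 m^2
Step 2: WVTR = 52.3 g / (0.009 m^2 * 24 h)
Step 3: WVTR = 52.3 / 0.216 = 242.1 g/m^2/h

242.1 g/m^2/h


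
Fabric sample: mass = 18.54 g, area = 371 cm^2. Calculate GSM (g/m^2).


Formula: GSM = mass_g / area_m2
Step 1: Convert area: 371 cm^2 = 371 / 10000 = 0.0371 m^2
Step 2: GSM = 18.54 g / 0.0371 m^2 = 499.7 g/m^2

499.7 g/m^2


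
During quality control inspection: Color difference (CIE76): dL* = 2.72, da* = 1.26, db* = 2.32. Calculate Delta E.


Formula: Delta E = sqrt(dL*^2 + da*^2 + db*^2)
Step 1: dL*^2 = 2.72^2 = 7.3984
Step 2: da*^2 = 1.26^2 = 1.5876
Step 3: db*^2 = 2.32^2 = 5.3824
Step 4: Sum = 7.3984 + 1.5876 + 5.3824 = 14.3684
Step 5: Delta E = sqrt(14.3684) = 3.79

3.79 Delta E


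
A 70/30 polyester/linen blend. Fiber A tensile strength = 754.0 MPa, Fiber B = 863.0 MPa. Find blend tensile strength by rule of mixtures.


Formula: Blend property = (fraction_A * property_A) + (fraction_B * property_B)
Step 1: Contribution A = 70/100 * 754.0 MPa = 527.8 MPa
Step 2: Contribution B = 30/100 * 863.0 MPa = 258.9 MPa
Step 3: Blend tensile strength = 527.8 + 258.9 = 786.7 MPa

786.7 MPa


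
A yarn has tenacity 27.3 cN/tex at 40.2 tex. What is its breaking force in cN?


Formula: Breaking force = Tenacity * Linear density
F = 27.3 cN/tex * 40.2 tex
F = 1097.46 cN

1097.46 cN


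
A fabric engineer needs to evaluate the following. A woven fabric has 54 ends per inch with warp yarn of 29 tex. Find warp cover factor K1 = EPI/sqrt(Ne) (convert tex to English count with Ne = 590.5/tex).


Formula: K1 = EPI / sqrt(Ne), with Ne = 590.5 / tex_warp
Step 1: Ne = 590.5 / 29 = 20.362
Step 2: sqrt(Ne) = sqrt(20.362) = 4.5124
Step 3: K1 = 54 / 4.5124 = 12.0

12.0


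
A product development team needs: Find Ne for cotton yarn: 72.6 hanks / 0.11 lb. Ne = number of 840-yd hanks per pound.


Formula: Ne = hanks / mass_lb
Substituting: Ne = 72.6 / 0.11
Ne = 660.0

660.0 Ne


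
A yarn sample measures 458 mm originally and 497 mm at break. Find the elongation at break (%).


Formula: Elongation (%) = ((L_break - L0) / L0) * 100
Step 1: Extension = 497 - 458 = 39 mm
Step 2: Elongation = (39 / 458) * 100
Step 3: Elongation = 0.085153 * 100 = 8.5153% ≈ 8.5%

8.5%


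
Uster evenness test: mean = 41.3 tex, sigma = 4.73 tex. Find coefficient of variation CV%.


Formula: CV% = (standard deviation / mean) * 100
Step 1: Ratio = 4.73 / 41.3 = 0.114528
Step 2: CV% = 0.114528 * 100 = 11.4528% ≈ 11.5%

11.5%


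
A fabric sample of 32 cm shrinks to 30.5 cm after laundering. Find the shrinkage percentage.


Formula: Shrinkage% = ((L_before - L_after) / L_before) * 100
Step 1: Shrinkage = 32 - 30.5 = 1.5 cm
Step 2: Shrinkage% = (1.5 / 32) * 100
Step 3: Shrinkage% = 0.046875 * 100 = 4.6875% ≈ 4.7%

4.7%


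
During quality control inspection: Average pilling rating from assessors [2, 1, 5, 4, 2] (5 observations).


Formula: Mean = sum / count
Sum = 2 + 1 + 5 + 4 + 2 = 14
Mean = 14 / 5 = 2.8

2.8


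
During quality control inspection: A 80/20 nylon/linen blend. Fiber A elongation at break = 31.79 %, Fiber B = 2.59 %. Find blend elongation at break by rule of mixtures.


Formula: Blend property = (fraction_A * property_A) + (fraction_B * property_B)
Step 1: Contribution A = 80/100 * 31.79 % = 25.432 %
Step 2: Contribution B = 20/100 * 2.59 % = 0.518 %
Step 3: Blend elongation at break = 25.432 + 0.518 = 25.95 %

25.95 %


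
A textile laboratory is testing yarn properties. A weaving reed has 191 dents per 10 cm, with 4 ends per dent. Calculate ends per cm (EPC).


Formula: EPC = (dents per 10 cm * ends per dent) / 10
Step 1: Total ends per 10 cm = 191 * 4 = 764
Step 2: EPC = 764 / 10 = 76.4 ends/cm

76.4 ends/cm


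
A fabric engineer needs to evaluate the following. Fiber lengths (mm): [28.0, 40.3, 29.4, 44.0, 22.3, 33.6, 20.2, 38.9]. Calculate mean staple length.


Formula: Mean = sum of lengths / count
Sum = 28.0 + 40.3 + 29.4 + 44.0 + 22.3 + 33.6 + 20.2 + 38.9
Sum = 256.7 mm
Mean = 256.7 / 8 = 32.09 mm

32.09 mm


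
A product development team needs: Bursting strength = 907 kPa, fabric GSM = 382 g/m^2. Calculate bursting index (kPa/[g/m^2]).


Formula: Bursting Index = Bursting Strength / Fabric GSM
BI = 907 kPa / 382 g/m^2
BI = 2.374 kPa/(g/m^2)

2.374 kPa/(g/m^2)


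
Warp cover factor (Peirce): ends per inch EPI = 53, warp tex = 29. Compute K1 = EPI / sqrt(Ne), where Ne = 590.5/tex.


Formula: K1 = EPI / sqrt(Ne), with Ne = 590.5 / tex_warp
Step 1: Ne = 590.5 / 29 = 20.362
Step 2: sqrt(Ne) = sqrt(20.362) = 4.5124
Step 3: K1 = 53 / 4.5124 = 11.7

11.7


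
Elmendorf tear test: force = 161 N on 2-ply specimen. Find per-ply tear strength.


Formula: Per-ply strength = Total force / Number of plies
Per-ply = 161 N / 2
Per-ply = 80.5 N

80.5 N


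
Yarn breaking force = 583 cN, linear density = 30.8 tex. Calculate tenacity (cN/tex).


Formula: Tenacity = Breaking force / Linear density
Tenacity = 583 cN / 30.8 tex
Tenacity = 18.93 cN/tex

18.93 cN/tex


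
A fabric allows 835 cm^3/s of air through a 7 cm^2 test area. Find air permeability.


Formula: Air Permeability = Airflow / Test Area
AP = 835 cm^3/s / 7 cm^2
AP = 119.3 cm^3/s/cm^2

119.3 cm^3/s/cm^2


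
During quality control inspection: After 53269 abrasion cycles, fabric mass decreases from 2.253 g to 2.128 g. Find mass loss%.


Formula: Mass loss% = ((m_before - m_after) / m_before) * 100
Step 1: Mass loss = 2.253 - 2.128 = 0.125 g
Step 2: Ratio = 0.125 / 2.253 = 0.0554816
Step 3: Mass loss% = 0.0554816 * 100 = 5.54816% ≈ 5.55%

5.55%


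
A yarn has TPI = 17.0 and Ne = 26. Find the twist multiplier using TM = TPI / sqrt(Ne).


Formula: TM = TPI / sqrt(Ne)
Step 1: sqrt(Ne) = sqrt(26) = 5.099
Step 2: TM = 17.0 / 5.099 = 3.33

3.33 TM


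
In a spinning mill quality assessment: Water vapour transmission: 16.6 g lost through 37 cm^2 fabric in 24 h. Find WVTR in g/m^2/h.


Formula: WVTR = mass_loss / (area * time)
Step 1: Convert area: 37 cm^2 = 0.0037 m^2
Step 2: WVTR = 16.6 g / (0.0037 m^2 * 24 h)
Step 3: WVTR = 16.6 / 0.0888 = 186.9 g/m^2/h

186.9 g/m^2/h


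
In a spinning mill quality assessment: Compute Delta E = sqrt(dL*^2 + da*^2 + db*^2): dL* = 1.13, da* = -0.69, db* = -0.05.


Formula: Delta E = sqrt(dL*^2 + da*^2 + db*^2)
Step 1: dL*^2 = 1.13^2 = 1.2769
Step 2: da*^2 = (-0.69)^2 = 0.4761
Step 3: db*^2 = (-0.05)^2 = 0.0025
Step 4: Sum = 1.2769 + 0.4761 + 0.0025 = 1.7555
Step 5: Delta E = sqrt(1.7555) = 1.32

1.32 Delta E


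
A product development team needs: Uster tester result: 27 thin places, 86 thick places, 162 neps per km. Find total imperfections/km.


Formula: Total = thin places + thick places + neps
Total = 27 + 86 + 162
Total = 275 imperfections/km

275 imperfections/km


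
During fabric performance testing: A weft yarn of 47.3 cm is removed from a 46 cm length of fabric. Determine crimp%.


Formula: Crimp% = ((L_yarn - L_fabric) / L_fabric) * 100
Step 1: Extension = 47.3 - 46 = 1.3 cm
Step 2: Crimp% = (1.3 / 46) * 100
Step 3: Crimp% = 0.028261 * 100 = 2.8261% ≈ 2.8%

2.8%


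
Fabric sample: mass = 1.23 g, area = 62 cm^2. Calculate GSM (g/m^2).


Formula: GSM = mass_g / area_m2
Step 1: Convert area: 62 cm^2 = 62 / 10000 = 0.0062 m^2
Step 2: GSM = 1.23 g / 0.0062 m^2 = 198.4 g/m^2

198.4 g/m^2


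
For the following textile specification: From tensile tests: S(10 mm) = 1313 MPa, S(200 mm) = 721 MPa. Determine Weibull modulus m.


Formula: m = ln(L1/L2) / ln(S2/S1)
Step 1: ln(L1/L2) = ln(10/200) = -2.99573
Step 2: S2/S1 = 721/1313 = 0.54912
Step 3: ln(S2/S1) = ln(0.54912) = -0.59944
Step 4: m = -2.99573 / -0.59944 = 5.00

5.00 (Weibull m)


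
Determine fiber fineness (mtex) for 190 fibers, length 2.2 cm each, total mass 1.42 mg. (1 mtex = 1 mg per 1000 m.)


Formula: fineness (mtex) = mass (mg) / total length (km) = (mass_mg / total_length_m) * 1000
Step 1: Convert fiber length: 2.2 cm = 0.022 m
Step 2: Total fiber length = 190 * 0.022 = 4.18 m
Step 3: Linear density = 1.42 mg / 4.18 m = 0.3397 mg/m
Step 4: fineness = 0.3397 * 1000 = 339.7 mtex

339.7 mtex


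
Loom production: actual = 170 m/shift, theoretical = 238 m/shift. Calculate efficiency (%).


Formula: Efficiency% = (Actual output / Theoretical output) * 100
Efficiency% = (170 / 238) * 100
Efficiency% = 0.714286 * 100 = 71.4286% ≈ 71.4%

71.4%


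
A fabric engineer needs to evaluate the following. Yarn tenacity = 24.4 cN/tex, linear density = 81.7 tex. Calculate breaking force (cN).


Formula: Breaking force = Tenacity * Linear density
F = 24.4 cN/tex * 81.7 tex
F = 1993.48 cN

1993.48 cN


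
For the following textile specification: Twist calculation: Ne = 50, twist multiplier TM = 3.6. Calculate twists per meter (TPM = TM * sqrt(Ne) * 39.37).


Formula: TPM = TM * sqrt(Ne) * 39.37
Step 1: sqrt(Ne) = sqrt(50) = 7.0711
Step 2: TM * sqrt(Ne) = 3.6 * 7.0711 = 25.456
Step 3: TPM = 25.456 * 39.37 = 1002 twists/m

1002 twists/m


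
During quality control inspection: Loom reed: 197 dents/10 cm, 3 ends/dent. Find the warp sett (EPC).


Formula: EPC = (dents per 10 cm * ends per dent) / 10
Step 1: Total ends per 10 cm = 197 * 3 = 591
Step 2: EPC = 591 / 10 = 59.1 ends/cm

59.1 ends/cm


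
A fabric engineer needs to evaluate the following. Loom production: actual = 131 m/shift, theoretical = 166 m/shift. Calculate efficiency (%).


Formula: Efficiency% = (Actual output / Theoretical output) * 100
Efficiency% = (131 / 166) * 100
Efficiency% = 0.789157 * 100 = 78.9157% ≈ 78.9%

78.9%


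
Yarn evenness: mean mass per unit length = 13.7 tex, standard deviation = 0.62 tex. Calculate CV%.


Formula: CV% = (standard deviation / mean) * 100
Step 1: Ratio = 0.62 / 13.7 = 0.045255
Step 2: CV% = 0.045255 * 100 = 4.5255% ≈ 4.5%

4.5%


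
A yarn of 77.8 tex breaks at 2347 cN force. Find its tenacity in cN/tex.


Formula: Tenacity = Breaking force / Linear density
Tenacity = 2347 cN / 77.8 tex
Tenacity = 30.17 cN/tex

30.17 cN/tex


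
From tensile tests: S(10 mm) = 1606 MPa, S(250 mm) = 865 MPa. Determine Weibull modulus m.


Formula: m = ln(L1/L2) / ln(S2/S1)
Step 1: ln(L1/L2) = ln(10/250) = -3.21888
Step 2: S2/S1 = 865/1606 = 0.53861
Step 3: ln(S2/S1) = ln(0.53861) = -0.61876
Step 4: m = -3.21888 / -0.61876 = 5.20

5.20 (Weibull m)


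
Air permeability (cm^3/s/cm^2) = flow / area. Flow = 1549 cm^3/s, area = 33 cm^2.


Formula: Air Permeability = Airflow / Test Area
AP = 1549 cm^3/s / 33 cm^2
AP = 46.9 cm^3/s/cm^2

46.9 cm^3/s/cm^2


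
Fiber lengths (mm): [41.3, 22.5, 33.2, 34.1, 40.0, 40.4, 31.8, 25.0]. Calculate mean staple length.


Formula: Mean = sum of lengths / count
Sum = 41.3 + 22.5 + 33.2 + 34.1 + 40.0 + 40.4 + 31.8 + 25.0
Sum = 268.3 mm
Mean = 268.3 / 8 = 33.54 mm

33.54 mm


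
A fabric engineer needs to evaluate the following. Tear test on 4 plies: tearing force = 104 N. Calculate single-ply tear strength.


Formula: Per-ply strength = Total force / Number of plies
Per-ply = 104 N / 4
Per-ply = 26 N

26 N


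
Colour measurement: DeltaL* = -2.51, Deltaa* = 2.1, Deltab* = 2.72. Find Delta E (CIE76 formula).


Formula: Delta E = sqrt(dL*^2 + da*^2 + db*^2)
Step 1: dL*^2 = (-2.51)^2 = 6.3001
Step 2: da*^2 = 2.1^2 = 4.41
Step 3: db*^2 = 2.72^2 = 7.3984
Step 4: Sum = 6.3001 + 4.41 + 7.3984 = 18.1085
Step 5: Delta E = sqrt(18.1085) = 4.26

4.26 Delta E


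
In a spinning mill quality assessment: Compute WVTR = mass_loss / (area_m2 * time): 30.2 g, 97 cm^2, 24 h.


Formula: WVTR = mass_loss / (area * time)
Step 1: Convert area: 97 cm^2 = 0.0097 m^2
Step 2: WVTR = 30.2 g / (0.0097 m^2 * 24 h)
Step 3: WVTR = 30.2 / 0.2328 = 129.7 g/m^2/h

129.7 g/m^2/h


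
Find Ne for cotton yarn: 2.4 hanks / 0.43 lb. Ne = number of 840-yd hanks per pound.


Formula: Ne = hanks / mass_lb
Substituting: Ne = 2.4 / 0.43
Ne = 5.6

5.6 Ne


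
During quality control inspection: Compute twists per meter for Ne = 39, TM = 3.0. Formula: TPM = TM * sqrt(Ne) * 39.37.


Formula: TPM = TM * sqrt(Ne) * 39.37
Step 1: sqrt(Ne) = sqrt(39) = 6.245
Step 2: TM * sqrt(Ne) = 3.0 * 6.245 = 18.735
Step 3: TPM = 18.735 * 39.37 = 738 twists/m

738 twists/m


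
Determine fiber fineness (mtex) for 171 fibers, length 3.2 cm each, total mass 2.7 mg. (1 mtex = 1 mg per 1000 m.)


Formula: fineness (mtex) = mass (mg) / total length (km) = (mass_mg / total_length_m) * 1000
Step 1: Convert fiber length: 3.2 cm = 0.032 m
Step 2: Total fiber length = 171 * 0.032 = 5.472 m
Step 3: Linear density = 2.7 mg / 5.472 m = 0.4934 mg/m
Step 4: fineness = 0.4934 * 1000 = 493.4 mtex

493.4 mtex


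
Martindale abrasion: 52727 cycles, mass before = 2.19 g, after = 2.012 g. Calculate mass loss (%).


Formula: Mass loss% = ((m_before - m_after) / m_before) * 100
Step 1: Mass loss = 2.19 - 2.012 = 0.178 g
Step 2: Ratio = 0.178 / 2.19 = 0.0812785
Step 3: Mass loss% = 0.0812785 * 100 = 8.12785% ≈ 8.13%

8.13%


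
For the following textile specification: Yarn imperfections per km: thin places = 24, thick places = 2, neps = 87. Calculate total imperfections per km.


Formula: Total = thin places + thick places + neps
Total = 24 + 2 + 87
Total = 113 imperfections/km

113 imperfections/km


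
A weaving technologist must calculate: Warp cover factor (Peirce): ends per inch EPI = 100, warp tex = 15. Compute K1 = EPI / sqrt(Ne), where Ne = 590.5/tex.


Formula: K1 = EPI / sqrt(Ne), with Ne = 590.5 / tex_warp
Step 1: Ne = 590.5 / 15 = 39.367
Step 2: sqrt(Ne) = sqrt(39.367) = 6.2743
Step 3: K1 = 100 / 6.2743 = 15.9

15.9


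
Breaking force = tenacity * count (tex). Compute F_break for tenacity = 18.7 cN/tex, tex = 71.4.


Formula: Breaking force = Tenacity * Linear density
F = 18.7 cN/tex * 71.4 tex
F = 1335.18 cN

1335.18 cN


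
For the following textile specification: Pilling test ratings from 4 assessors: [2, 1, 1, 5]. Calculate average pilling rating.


Formula: Mean = sum / count
Sum = 2 + 1 + 1 + 5 = 9
Mean = 9 / 4 = 2.3

2.3


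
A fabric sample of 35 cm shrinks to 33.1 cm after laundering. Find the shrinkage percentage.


Formula: Shrinkage% = ((L_before - L_after) / L_before) * 100
Step 1: Shrinkage = 35 - 33.1 = 1.9 cm
Step 2: Shrinkage% = (1.9 / 35) * 100
Step 3: Shrinkage% = 0.054286 * 100 = 5.4286% ≈ 5.4%

5.4%


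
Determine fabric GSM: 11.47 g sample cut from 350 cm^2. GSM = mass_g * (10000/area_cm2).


Formula: GSM = mass_g / area_m2
Step 1: Convert area: 350 cm^2 = 350 / 10000 = 0.035 m^2
Step 2: GSM = 11.47 g / 0.035 m^2 = 327.7 g/m^2

327.7 g/m^2


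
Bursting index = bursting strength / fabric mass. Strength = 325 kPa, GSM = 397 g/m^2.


Formula: Bursting Index = Bursting Strength / Fabric GSM
BI = 325 kPa / 397 g/m^2
BI = 0.819 kPa/(g/m^2)

0.819 kPa/(g/m^2)


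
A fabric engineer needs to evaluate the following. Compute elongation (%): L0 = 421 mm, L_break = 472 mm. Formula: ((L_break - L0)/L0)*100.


Formula: Elongation (%) = ((L_break - L0) / L0) * 100
Step 1: Extension = 472 - 421 = 51 mm
Step 2: Elongation = (51 / 421) * 100
Step 3: Elongation = 0.12114 * 100 = 12.114% ≈ 12.1%

12.1%


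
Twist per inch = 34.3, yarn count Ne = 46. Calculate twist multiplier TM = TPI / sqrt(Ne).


Formula: TM = TPI / sqrt(Ne)
Step 1: sqrt(Ne) = sqrt(46) = 6.7823
Step 2: TM = 34.3 / 6.7823 = 5.06

5.06 TM


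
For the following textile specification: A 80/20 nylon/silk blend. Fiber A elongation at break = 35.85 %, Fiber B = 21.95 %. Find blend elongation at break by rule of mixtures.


Formula: Blend property = (fraction_A * property_A) + (fraction_B * property_B)
Step 1: Contribution A = 80/100 * 35.85 % = 28.68 %
Step 2: Contribution B = 20/100 * 21.95 % = 4.39 %
Step 3: Blend elongation at break = 28.68 + 4.39 = 33.07 %

33.07 %


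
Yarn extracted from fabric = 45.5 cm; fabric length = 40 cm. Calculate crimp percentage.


Formula: Crimp% = ((L_yarn - L_fabric) / L_fabric) * 100
Step 1: Extension = 45.5 - 40 = 5.5 cm
Step 2: Crimp% = (5.5 / 40) * 100
Step 3: Crimp% = 0.1375 * 100 = 13.75% ≈ 13.8%

13.8%


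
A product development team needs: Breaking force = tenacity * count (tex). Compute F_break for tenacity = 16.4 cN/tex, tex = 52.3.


Formula: Breaking force = Tenacity * Linear density
F = 16.4 cN/tex * 52.3 tex
F = 857.72 cN

857.72 cN


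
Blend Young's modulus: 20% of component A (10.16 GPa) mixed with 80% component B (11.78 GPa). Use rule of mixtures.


Formula: Blend property = (fraction_A * property_A) + (fraction_B * property_B)
Step 1: Contribution A = 20/100 * 10.16 GPa = 2.032 GPa
Step 2: Contribution B = 80/100 * 11.78 GPa = 9.424 GPa
Step 3: Blend Young's modulus = 2.032 + 9.424 = 11.456 GPa

11.456 GPa


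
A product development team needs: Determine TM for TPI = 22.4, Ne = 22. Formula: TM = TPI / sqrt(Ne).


Formula: TM = TPI / sqrt(Ne)
Step 1: sqrt(Ne) = sqrt(22) = 4.6904
Step 2: TM = 22.4 / 4.6904 = 4.78

4.78 TM


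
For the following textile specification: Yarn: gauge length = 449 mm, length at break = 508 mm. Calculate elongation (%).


Formula: Elongation (%) = ((L_break - L0) / L0) * 100
Step 1: Extension = 508 - 449 = 59 mm
Step 2: Elongation = (59 / 449) * 100
Step 3: Elongation = 0.131403 * 100 = 13.1403% ≈ 13.1%

13.1%


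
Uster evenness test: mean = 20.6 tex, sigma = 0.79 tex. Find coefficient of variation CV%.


Formula: CV% = (standard deviation / mean) * 100
Step 1: Ratio = 0.79 / 20.6 = 0.03835
Step 2: CV% = 0.03835 * 100 = 3.835% ≈ 3.8%

3.8%


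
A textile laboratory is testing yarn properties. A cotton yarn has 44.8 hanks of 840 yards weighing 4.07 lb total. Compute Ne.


Formula: Ne = hanks / mass_lb
Substituting: Ne = 44.8 / 4.07
Ne = 11.0

11.0 Ne


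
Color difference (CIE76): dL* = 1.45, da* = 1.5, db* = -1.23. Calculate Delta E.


Formula: Delta E = sqrt(dL*^2 + da*^2 + db*^2)
Step 1: dL*^2 = 1.45^2 = 2.1025
Step 2: da*^2 = 1.5^2 = 2.25
Step 3: db*^2 = (-1.23)^2 = 1.5129
Step 4: Sum = 2.1025 + 2.25 + 1.5129 = 5.8654
Step 5: Delta E = sqrt(5.8654) = 2.42

2.42 Delta E


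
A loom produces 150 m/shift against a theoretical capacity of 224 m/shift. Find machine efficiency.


Formula: Efficiency% = (Actual output / Theoretical output) * 100
Efficiency% = (150 / 224) * 100
Efficiency% = 0.669643 * 100 = 66.9643% ≈ 67.0%

67.0%


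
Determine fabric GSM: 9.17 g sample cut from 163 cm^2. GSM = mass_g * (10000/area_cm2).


Formula: GSM = mass_g / area_m2
Step 1: Convert area: 163 cm^2 = 163 / 10000 = 0.0163 m^2
Step 2: GSM = 9.17 g / 0.0163 m^2 = 562.6 g/m^2

562.6 g/m^2


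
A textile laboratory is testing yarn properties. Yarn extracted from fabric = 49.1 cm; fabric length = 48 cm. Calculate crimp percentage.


Formula: Crimp% = ((L_yarn - L_fabric) / L_fabric) * 100
Step 1: Extension = 49.1 - 48 = 1.1 cm
Step 2: Crimp% = (1.1 / 48) * 100
Step 3: Crimp% = 0.022917 * 100 = 2.2917% ≈ 2.3%

2.3%


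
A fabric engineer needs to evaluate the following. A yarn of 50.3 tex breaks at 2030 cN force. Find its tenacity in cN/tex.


Formula: Tenacity = Breaking force / Linear density
Tenacity = 2030 cN / 50.3 tex
Tenacity = 40.36 cN/tex

40.36 cN/tex


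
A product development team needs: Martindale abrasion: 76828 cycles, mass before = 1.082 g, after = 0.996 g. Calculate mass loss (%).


Formula: Mass loss% = ((m_before - m_after) / m_before) * 100
Step 1: Mass loss = 1.082 - 0.996 = 0.086 g
Step 2: Ratio = 0.086 / 1.082 = 0.0794824
Step 3: Mass loss% = 0.0794824 * 100 = 7.94824% ≈ 7.95%

7.95%


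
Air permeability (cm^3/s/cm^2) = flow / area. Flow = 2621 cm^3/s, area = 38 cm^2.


Formula: Air Permeability = Airflow / Test Area
AP = 2621 cm^3/s / 38 cm^2
AP = 69.0 cm^3/s/cm^2

69.0 cm^3/s/cm^2


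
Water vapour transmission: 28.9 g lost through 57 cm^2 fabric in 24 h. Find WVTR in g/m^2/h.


Formula: WVTR = mass_loss / (area * time)
Step 1: Convert area: 57 cm^2 = 0.0057 m^2
Step 2: WVTR = 28.9 g / (0.0057 m^2 * 24 h)
Step 3: WVTR = 28.9 / 0.1368 = 211.3 g/m^2/h

211.3 g/m^2/h


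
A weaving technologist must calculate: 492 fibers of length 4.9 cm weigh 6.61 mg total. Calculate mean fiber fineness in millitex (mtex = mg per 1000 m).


Formula: fineness (mtex) = mass (mg) / total length (km) = (mass_mg / total_length_m) * 1000
Step 1: Convert fiber length: 4.9 cm = 0.049 m
Step 2: Total fiber length = 492 * 0.049 = 24.108 m
Step 3: Linear density = 6.61 mg / 24.108 m = 0.2742 mg/m
Step 4: fineness = 0.2742 * 1000 = 274.2 mtex

274.2 mtex


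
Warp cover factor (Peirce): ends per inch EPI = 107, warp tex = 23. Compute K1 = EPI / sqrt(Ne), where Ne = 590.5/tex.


Formula: K1 = EPI / sqrt(Ne), with Ne = 590.5 / tex_warp
Step 1: Ne = 590.5 / 23 = 25.674
Step 2: sqrt(Ne) = sqrt(25.674) = 5.067
Step 3: K1 = 107 / 5.067 = 21.1

21.1


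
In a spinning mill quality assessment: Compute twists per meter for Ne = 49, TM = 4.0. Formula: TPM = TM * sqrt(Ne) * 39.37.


Formula: TPM = TM * sqrt(Ne) * 39.37
Step 1: sqrt(Ne) = sqrt(49) = 7
Step 2: TM * sqrt(Ne) = 4.0 * 7 = 28
Step 3: TPM = 28 * 39.37 = 1102 twists/m

1102 twists/m


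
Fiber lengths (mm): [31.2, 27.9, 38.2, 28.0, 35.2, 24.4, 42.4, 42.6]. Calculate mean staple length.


Formula: Mean = sum of lengths / count
Sum = 31.2 + 27.9 + 38.2 + 28.0 + 35.2 + 24.4 + 42.4 + 42.6
Sum = 269.9 mm
Mean = 269.9 / 8 = 33.74 mm

33.74 mm


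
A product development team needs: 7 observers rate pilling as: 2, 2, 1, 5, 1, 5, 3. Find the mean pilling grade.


Formula: Mean = sum / count
Sum = 2 + 2 + 1 + 5 + 1 + 5 + 3 = 19
Mean = 19 / 7 = 2.7

2.7


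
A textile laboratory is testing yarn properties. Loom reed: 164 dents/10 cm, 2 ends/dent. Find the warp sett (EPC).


Formula: EPC = (dents per 10 cm * ends per dent) / 10
Step 1: Total ends per 10 cm = 164 * 2 = 328
Step 2: EPC = 328 / 10 = 32.8 ends/cm

32.8 ends/cm


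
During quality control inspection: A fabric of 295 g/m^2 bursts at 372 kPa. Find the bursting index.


Formula: Bursting Index = Bursting Strength / Fabric GSM
BI = 372 kPa / 295 g/m^2
BI = 1.261 kPa/(g/m^2)

1.261 kPa/(g/m^2)


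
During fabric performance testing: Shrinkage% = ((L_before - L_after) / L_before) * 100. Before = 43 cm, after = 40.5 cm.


Formula: Shrinkage% = ((L_before - L_after) / L_before) * 100
Step 1: Shrinkage = 43 - 40.5 = 2.5 cm
Step 2: Shrinkage% = (2.5 / 43) * 100
Step 3: Shrinkage% = 0.05814 * 100 = 5.814% ≈ 5.8%

5.8%


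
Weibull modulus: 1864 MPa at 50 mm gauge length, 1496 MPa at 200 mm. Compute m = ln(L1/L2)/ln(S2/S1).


Formula: m = ln(L1/L2) / ln(S2/S1)
Step 1: ln(L1/L2) = ln(50/200) = -1.38629
Step 2: S2/S1 = 1496/1864 = 0.80258
Step 3: ln(S2/S1) = ln(0.80258) = -0.21992
Step 4: m = -1.38629 / -0.21992 = 6.30

6.30 (Weibull m)


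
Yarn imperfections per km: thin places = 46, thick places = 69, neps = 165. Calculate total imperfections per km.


Formula: Total = thin places + thick places + neps
Total = 46 + 69 + 165
Total = 280 imperfections/km

280 imperfections/km


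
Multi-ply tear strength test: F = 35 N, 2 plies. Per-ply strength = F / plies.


Formula: Per-ply strength = Total force / Number of plies
Per-ply = 35 N / 2
Per-ply = 17.5 N

17.5 N


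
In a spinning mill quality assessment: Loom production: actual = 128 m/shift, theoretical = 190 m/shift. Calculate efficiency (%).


Formula: Efficiency% = (Actual output / Theoretical output) * 100
Efficiency% = (128 / 190) * 100
Efficiency% = 0.673684 * 100 = 67.3684% ≈ 67.4%

67.4%


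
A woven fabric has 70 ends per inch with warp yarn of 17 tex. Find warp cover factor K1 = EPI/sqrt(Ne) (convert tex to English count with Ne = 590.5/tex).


Formula: K1 = EPI / sqrt(Ne), with Ne = 590.5 / tex_warp
Step 1: Ne = 590.5 / 17 = 34.735
Step 2: sqrt(Ne) = sqrt(34.735) = 5.8936
Step 3: K1 = 70 / 5.8936 = 11.9

11.9


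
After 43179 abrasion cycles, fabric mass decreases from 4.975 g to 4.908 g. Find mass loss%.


Formula: Mass loss% = ((m_before - m_after) / m_before) * 100
Step 1: Mass loss = 4.975 - 4.908 = 0.067 g
Step 2: Ratio = 0.067 / 4.975 = 0.0134673
Step 3: Mass loss% = 0.0134673 * 100 = 1.34673% ≈ 1.35%

1.35%


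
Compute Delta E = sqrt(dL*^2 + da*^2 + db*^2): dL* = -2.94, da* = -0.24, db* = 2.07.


Formula: Delta E = sqrt(dL*^2 + da*^2 + db*^2)
Step 1: dL*^2 = (-2.94)^2 = 8.6436
Step 2: da*^2 = (-0.24)^2 = 0.0576
Step 3: db*^2 = 2.07^2 = 4.2849
Step 4: Sum = 8.6436 + 0.0576 + 4.2849 = 12.9861
Step 5: Delta E = sqrt(12.9861) = 3.6

3.6 Delta E


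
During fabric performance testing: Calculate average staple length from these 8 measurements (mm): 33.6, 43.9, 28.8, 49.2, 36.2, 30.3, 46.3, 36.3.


Formula: Mean = sum of lengths / count
Sum = 33.6 + 43.9 + 28.8 + 49.2 + 36.2 + 30.3 + 46.3 + 36.3
Sum = 304.6 mm
Mean = 304.6 / 8 = 38.08 mm

38.08 mm


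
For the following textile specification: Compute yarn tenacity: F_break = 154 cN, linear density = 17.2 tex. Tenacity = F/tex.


Formula: Tenacity = Breaking force / Linear density
Tenacity = 154 cN / 17.2 tex
Tenacity = 8.95 cN/tex

8.95 cN/tex


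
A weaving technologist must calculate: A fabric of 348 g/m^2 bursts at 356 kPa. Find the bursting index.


Formula: Bursting Index = Bursting Strength / Fabric GSM
BI = 356 kPa / 348 g/m^2
BI = 1.023 kPa/(g/m^2)

1.023 kPa/(g/m^2)


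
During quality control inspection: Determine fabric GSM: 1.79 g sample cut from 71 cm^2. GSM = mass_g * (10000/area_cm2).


Formula: GSM = mass_g / area_m2
Step 1: Convert area: 71 cm^2 = 71 / 10000 = 0.0071 m^2
Step 2: GSM = 1.79 g / 0.0071 m^2 = 252.1 g/m^2

252.1 g/m^2


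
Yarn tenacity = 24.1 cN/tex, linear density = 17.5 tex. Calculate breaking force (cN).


Formula: Breaking force = Tenacity * Linear density
F = 24.1 cN/tex * 17.5 tex
F = 421.75 cN

421.75 cN


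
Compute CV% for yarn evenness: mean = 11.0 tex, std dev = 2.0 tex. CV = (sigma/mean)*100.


Formula: CV% = (standard deviation / mean) * 100
Step 1: Ratio = 2.0 / 11.0 = 0.181818
Step 2: CV% = 0.181818 * 100 = 18.1818% ≈ 18.2%

18.2%


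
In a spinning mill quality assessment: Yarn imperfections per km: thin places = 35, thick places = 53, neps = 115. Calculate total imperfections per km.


Formula: Total = thin places + thick places + neps
Total = 35 + 53 + 115
Total = 203 imperfections/km

203 imperfections/km


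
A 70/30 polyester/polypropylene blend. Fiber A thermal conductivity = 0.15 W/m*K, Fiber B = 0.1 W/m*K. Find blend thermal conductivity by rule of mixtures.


Formula: Blend property = (fraction_A * property_A) + (fraction_B * property_B)
Step 1: Contribution A = 70/100 * 0.15 W/m*K = 0.105 W/m*K
Step 2: Contribution B = 30/100 * 0.1 W/m*K = 0.03 W/m*K
Step 3: Blend thermal conductivity = 0.105 + 0.03 = 0.135 W/m*K

0.135 W/m*K


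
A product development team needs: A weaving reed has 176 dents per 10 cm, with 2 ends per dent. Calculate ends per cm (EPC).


Formula: EPC = (dents per 10 cm * ends per dent) / 10
Step 1: Total ends per 10 cm = 176 * 2 = 352
Step 2: EPC = 352 / 10 = 35.2 ends/cm

35.2 ends/cm


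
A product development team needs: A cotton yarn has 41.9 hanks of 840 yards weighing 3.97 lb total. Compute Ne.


Formula: Ne = hanks / mass_lb
Substituting: Ne = 41.9 / 3.97
Ne = 10.6

10.6 Ne


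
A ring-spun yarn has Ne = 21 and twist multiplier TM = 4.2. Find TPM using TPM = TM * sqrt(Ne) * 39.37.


Formula: TPM = TM * sqrt(Ne) * 39.37
Step 1: sqrt(Ne) = sqrt(21) = 4.5826
Step 2: TM * sqrt(Ne) = 4.2 * 4.5826 = 19.2469
Step 3: TPM = 19.2469 * 39.37 = 758 twists/m

758 twists/m


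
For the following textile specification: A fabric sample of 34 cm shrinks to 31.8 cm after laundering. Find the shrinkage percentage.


Formula: Shrinkage% = ((L_before - L_after) / L_before) * 100
Step 1: Shrinkage = 34 - 31.8 = 2.2 cm
Step 2: Shrinkage% = (2.2 / 34) * 100
Step 3: Shrinkage% = 0.064706 * 100 = 6.4706% ≈ 6.5%

6.5%


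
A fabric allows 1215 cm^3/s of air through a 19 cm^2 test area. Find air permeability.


Formula: Air Permeability = Airflow / Test Area
AP = 1215 cm^3/s / 19 cm^2
AP = 63.9 cm^3/s/cm^2

63.9 cm^3/s/cm^2


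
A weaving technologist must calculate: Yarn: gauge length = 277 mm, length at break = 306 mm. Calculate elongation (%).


Formula: Elongation (%) = ((L_break - L0) / L0) * 100
Step 1: Extension = 306 - 277 = 29 mm
Step 2: Elongation = (29 / 277) * 100
Step 3: Elongation = 0.104693 * 100 = 10.4693% ≈ 10.5%

10.5%


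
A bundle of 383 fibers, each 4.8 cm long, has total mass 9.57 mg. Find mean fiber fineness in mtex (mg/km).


Formula: fineness (mtex) = mass (mg) / total length (km) = (mass_mg / total_length_m) * 1000
Step 1: Convert fiber length: 4.8 cm = 0.048 m
Step 2: Total fiber length = 383 * 0.048 = 18.384 m
Step 3: Linear density = 9.57 mg / 18.384 m = 0.5206 mg/m
Step 4: fineness = 0.5206 * 1000 = 520.6 mtex

520.6 mtex


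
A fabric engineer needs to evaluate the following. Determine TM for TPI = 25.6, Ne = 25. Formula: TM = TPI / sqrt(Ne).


Formula: TM = TPI / sqrt(Ne)
Step 1: sqrt(Ne) = sqrt(25) = 5
Step 2: TM = 25.6 / 5 = 5.12

5.12 TM


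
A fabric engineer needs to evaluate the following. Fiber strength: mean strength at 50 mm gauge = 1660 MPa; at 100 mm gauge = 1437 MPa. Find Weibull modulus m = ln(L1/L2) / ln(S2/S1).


Formula: m = ln(L1/L2) / ln(S2/S1)
Step 1: ln(L1/L2) = ln(50/100) = -0.69315
Step 2: S2/S1 = 1437/1660 = 0.86566
Step 3: ln(S2/S1) = ln(0.86566) = -0.14426
Step 4: m = -0.69315 / -0.14426 = 4.80

4.80 (Weibull m)


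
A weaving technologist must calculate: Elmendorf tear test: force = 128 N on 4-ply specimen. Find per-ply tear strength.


Formula: Per-ply strength = Total force / Number of plies
Per-ply = 128 N / 4
Per-ply = 32 N

32 N


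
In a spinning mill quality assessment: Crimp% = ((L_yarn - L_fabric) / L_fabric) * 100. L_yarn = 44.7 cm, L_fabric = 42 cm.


Formula: Crimp% = ((L_yarn - L_fabric) / L_fabric) * 100
Step 1: Extension = 44.7 - 42 = 2.7 cm
Step 2: Crimp% = (2.7 / 42) * 100
Step 3: Crimp% = 0.064286 * 100 = 6.4286% ≈ 6.4%

6.4%


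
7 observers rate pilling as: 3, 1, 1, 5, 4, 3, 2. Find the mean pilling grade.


Formula: Mean = sum / count
Sum = 3 + 1 + 1 + 5 + 4 + 3 + 2 = 19
Mean = 19 / 7 = 2.7

2.7


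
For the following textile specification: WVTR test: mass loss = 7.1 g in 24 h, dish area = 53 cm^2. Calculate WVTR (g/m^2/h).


Formula: WVTR = mass_loss / (area * time)
Step 1: Convert area: 53 cm^2 = 0.0053 m^2
Step 2: WVTR = 7.1 g / (0.0053 m^2 * 24 h)
Step 3: WVTR = 7.1 / 0.1272 = 55.8 g/m^2/h

55.8 g/m^2/h


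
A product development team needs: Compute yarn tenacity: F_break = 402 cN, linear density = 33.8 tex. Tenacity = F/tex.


Formula: Tenacity = Breaking force / Linear density
Tenacity = 402 cN / 33.8 tex
Tenacity = 11.89 cN/tex

11.89 cN/tex


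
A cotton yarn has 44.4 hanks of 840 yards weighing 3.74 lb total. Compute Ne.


Formula: Ne = hanks / mass_lb
Substituting: Ne = 44.4 / 3.74
Ne = 11.9

11.9 Ne


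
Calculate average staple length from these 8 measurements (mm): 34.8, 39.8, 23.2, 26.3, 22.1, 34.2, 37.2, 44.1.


Formula: Mean = sum of lengths / count
Sum = 34.8 + 39.8 + 23.2 + 26.3 + 22.1 + 34.2 + 37.2 + 44.1
Sum = 261.7 mm
Mean = 261.7 / 8 = 32.71 mm

32.71 mm


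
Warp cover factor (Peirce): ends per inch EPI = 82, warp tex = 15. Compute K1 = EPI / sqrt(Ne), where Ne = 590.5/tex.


Formula: K1 = EPI / sqrt(Ne), with Ne = 590.5 / tex_warp
Step 1: Ne = 590.5 / 15 = 39.367
Step 2: sqrt(Ne) = sqrt(39.367) = 6.2743
Step 3: K1 = 82 / 6.2743 = 13.1

13.1


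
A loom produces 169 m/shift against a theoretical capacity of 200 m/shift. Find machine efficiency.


Formula: Efficiency% = (Actual output / Theoretical output) * 100
Efficiency% = (169 / 200) * 100
Efficiency% = 0.845 * 100 = 84.5%

84.5%


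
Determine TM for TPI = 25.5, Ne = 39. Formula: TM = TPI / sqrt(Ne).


Formula: TM = TPI / sqrt(Ne)
Step 1: sqrt(Ne) = sqrt(39) = 6.245
Step 2: TM = 25.5 / 6.245 = 4.08

4.08 TM


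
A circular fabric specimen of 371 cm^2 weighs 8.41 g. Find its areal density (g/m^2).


Formula: GSM = mass_g / area_m2
Step 1: Convert area: 371 cm^2 = 371 / 10000 = 0.0371 m^2
Step 2: GSM = 8.41 g / 0.0371 m^2 = 226.7 g/m^2

226.7 g/m^2


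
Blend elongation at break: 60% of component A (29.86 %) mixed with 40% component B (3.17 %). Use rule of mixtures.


Formula: Blend property = (fraction_A * property_A) + (fraction_B * property_B)
Step 1: Contribution A = 60/100 * 29.86 % = 17.916 %
Step 2: Contribution B = 40/100 * 3.17 % = 1.268 %
Step 3: Blend elongation at break = 17.916 + 1.268 = 19.184 %

19.184 %


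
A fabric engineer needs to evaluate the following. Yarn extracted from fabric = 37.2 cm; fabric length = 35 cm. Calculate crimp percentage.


Formula: Crimp% = ((L_yarn - L_fabric) / L_fabric) * 100
Step 1: Extension = 37.2 - 35 = 2.2 cm
Step 2: Crimp% = (2.2 / 35) * 100
Step 3: Crimp% = 0.062857 * 100 = 6.2857% ≈ 6.3%

6.3%


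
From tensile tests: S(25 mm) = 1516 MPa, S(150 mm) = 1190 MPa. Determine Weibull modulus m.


Formula: m = ln(L1/L2) / ln(S2/S1)
Step 1: ln(L1/L2) = ln(25/150) = -1.79176
Step 2: S2/S1 = 1190/1516 = 0.78496
Step 3: ln(S2/S1) = ln(0.78496) = -0.24212
Step 4: m = -1.79176 / -0.24212 = 7.40

7.40 (Weibull m)


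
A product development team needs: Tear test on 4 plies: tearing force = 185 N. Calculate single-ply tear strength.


Formula: Per-ply strength = Total force / Number of plies
Per-ply = 185 N / 4
Per-ply = 46.25 N

46.25 N


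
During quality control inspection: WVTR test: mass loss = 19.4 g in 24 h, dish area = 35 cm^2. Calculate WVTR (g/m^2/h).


Formula: WVTR = mass_loss / (area * time)
Step 1: Convert area: 35 cm^2 = 0.0035 m^2
Step 2: WVTR = 19.4 g / (0.0035 m^2 * 24 h)
Step 3: WVTR = 19.4 / 0.084 = 231.0 g/m^2/h

231.0 g/m^2/h


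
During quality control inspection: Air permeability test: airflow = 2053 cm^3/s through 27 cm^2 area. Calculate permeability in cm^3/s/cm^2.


Formula: Air Permeability = Airflow / Test Area
AP = 2053 cm^3/s / 27 cm^2
AP = 76.0 cm^3/s/cm^2

76.0 cm^3/s/cm^2


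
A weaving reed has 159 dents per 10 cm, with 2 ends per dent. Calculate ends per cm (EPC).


Formula: EPC = (dents per 10 cm * ends per dent) / 10
Step 1: Total ends per 10 cm = 159 * 2 = 318
Step 2: EPC = 318 / 10 = 31.8 ends/cm

31.8 ends/cm


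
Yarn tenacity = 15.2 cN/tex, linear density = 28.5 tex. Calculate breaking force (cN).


Formula: Breaking force = Tenacity * Linear density
F = 15.2 cN/tex * 28.5 tex
F = 433.20 cN

433.20 cN


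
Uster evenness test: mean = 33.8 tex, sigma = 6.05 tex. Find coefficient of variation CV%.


Formula: CV% = (standard deviation / mean) * 100
Step 1: Ratio = 6.05 / 33.8 = 0.178994
Step 2: CV% = 0.178994 * 100 = 17.8994% ≈ 17.9%

17.9%


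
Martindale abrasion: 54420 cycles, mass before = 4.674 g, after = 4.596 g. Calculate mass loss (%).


Formula: Mass loss% = ((m_before - m_after) / m_before) * 100
Step 1: Mass loss = 4.674 - 4.596 = 0.078 g
Step 2: Ratio = 0.078 / 4.674 = 0.0166881
Step 3: Mass loss% = 0.0166881 * 100 = 1.66881% ≈ 1.67%

1.67%
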